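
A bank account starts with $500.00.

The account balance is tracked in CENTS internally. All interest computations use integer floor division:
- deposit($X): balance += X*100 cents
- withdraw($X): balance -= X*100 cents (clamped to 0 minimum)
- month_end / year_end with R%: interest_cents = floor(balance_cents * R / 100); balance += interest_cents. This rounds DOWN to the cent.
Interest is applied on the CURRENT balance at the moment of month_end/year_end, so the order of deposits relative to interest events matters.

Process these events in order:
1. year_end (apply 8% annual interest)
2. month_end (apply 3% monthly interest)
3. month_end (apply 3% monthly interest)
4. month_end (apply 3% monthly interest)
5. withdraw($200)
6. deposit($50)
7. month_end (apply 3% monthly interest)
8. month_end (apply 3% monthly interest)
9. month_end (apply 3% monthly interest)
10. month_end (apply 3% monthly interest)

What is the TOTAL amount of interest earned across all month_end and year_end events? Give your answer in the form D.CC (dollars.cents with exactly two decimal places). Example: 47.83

After 1 (year_end (apply 8% annual interest)): balance=$540.00 total_interest=$40.00
After 2 (month_end (apply 3% monthly interest)): balance=$556.20 total_interest=$56.20
After 3 (month_end (apply 3% monthly interest)): balance=$572.88 total_interest=$72.88
After 4 (month_end (apply 3% monthly interest)): balance=$590.06 total_interest=$90.06
After 5 (withdraw($200)): balance=$390.06 total_interest=$90.06
After 6 (deposit($50)): balance=$440.06 total_interest=$90.06
After 7 (month_end (apply 3% monthly interest)): balance=$453.26 total_interest=$103.26
After 8 (month_end (apply 3% monthly interest)): balance=$466.85 total_interest=$116.85
After 9 (month_end (apply 3% monthly interest)): balance=$480.85 total_interest=$130.85
After 10 (month_end (apply 3% monthly interest)): balance=$495.27 total_interest=$145.27

Answer: 145.27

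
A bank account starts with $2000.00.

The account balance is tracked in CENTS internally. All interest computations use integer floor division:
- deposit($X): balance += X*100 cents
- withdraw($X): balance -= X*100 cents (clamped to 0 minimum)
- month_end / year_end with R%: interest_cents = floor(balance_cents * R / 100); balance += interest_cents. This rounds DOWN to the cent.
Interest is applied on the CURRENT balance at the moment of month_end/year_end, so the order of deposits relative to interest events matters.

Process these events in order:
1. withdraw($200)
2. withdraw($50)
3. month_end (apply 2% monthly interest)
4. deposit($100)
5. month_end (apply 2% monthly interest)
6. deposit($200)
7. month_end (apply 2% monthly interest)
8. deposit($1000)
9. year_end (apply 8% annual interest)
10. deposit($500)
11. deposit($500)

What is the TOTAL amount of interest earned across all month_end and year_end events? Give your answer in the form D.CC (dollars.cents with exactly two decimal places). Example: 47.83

After 1 (withdraw($200)): balance=$1800.00 total_interest=$0.00
After 2 (withdraw($50)): balance=$1750.00 total_interest=$0.00
After 3 (month_end (apply 2% monthly interest)): balance=$1785.00 total_interest=$35.00
After 4 (deposit($100)): balance=$1885.00 total_interest=$35.00
After 5 (month_end (apply 2% monthly interest)): balance=$1922.70 total_interest=$72.70
After 6 (deposit($200)): balance=$2122.70 total_interest=$72.70
After 7 (month_end (apply 2% monthly interest)): balance=$2165.15 total_interest=$115.15
After 8 (deposit($1000)): balance=$3165.15 total_interest=$115.15
After 9 (year_end (apply 8% annual interest)): balance=$3418.36 total_interest=$368.36
After 10 (deposit($500)): balance=$3918.36 total_interest=$368.36
After 11 (deposit($500)): balance=$4418.36 total_interest=$368.36

Answer: 368.36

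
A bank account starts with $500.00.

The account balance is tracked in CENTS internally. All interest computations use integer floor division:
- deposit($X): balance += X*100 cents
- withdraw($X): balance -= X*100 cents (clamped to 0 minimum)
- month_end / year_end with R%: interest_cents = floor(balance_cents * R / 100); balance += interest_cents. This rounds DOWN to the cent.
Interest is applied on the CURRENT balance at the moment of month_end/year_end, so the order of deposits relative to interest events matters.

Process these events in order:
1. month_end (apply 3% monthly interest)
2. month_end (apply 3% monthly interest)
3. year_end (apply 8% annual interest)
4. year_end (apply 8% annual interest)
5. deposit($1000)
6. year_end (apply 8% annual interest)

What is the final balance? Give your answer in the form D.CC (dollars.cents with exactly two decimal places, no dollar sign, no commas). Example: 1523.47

After 1 (month_end (apply 3% monthly interest)): balance=$515.00 total_interest=$15.00
After 2 (month_end (apply 3% monthly interest)): balance=$530.45 total_interest=$30.45
After 3 (year_end (apply 8% annual interest)): balance=$572.88 total_interest=$72.88
After 4 (year_end (apply 8% annual interest)): balance=$618.71 total_interest=$118.71
After 5 (deposit($1000)): balance=$1618.71 total_interest=$118.71
After 6 (year_end (apply 8% annual interest)): balance=$1748.20 total_interest=$248.20

Answer: 1748.20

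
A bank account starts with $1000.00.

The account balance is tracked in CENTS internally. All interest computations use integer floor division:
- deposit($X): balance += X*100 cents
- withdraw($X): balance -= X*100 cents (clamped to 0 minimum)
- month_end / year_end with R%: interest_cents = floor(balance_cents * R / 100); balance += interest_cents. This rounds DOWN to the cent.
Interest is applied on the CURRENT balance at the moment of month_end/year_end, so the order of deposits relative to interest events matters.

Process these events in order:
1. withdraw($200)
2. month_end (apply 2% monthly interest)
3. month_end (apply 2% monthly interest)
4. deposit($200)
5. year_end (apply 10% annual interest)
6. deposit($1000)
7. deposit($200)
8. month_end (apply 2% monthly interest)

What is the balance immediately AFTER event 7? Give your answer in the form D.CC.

After 1 (withdraw($200)): balance=$800.00 total_interest=$0.00
After 2 (month_end (apply 2% monthly interest)): balance=$816.00 total_interest=$16.00
After 3 (month_end (apply 2% monthly interest)): balance=$832.32 total_interest=$32.32
After 4 (deposit($200)): balance=$1032.32 total_interest=$32.32
After 5 (year_end (apply 10% annual interest)): balance=$1135.55 total_interest=$135.55
After 6 (deposit($1000)): balance=$2135.55 total_interest=$135.55
After 7 (deposit($200)): balance=$2335.55 total_interest=$135.55

Answer: 2335.55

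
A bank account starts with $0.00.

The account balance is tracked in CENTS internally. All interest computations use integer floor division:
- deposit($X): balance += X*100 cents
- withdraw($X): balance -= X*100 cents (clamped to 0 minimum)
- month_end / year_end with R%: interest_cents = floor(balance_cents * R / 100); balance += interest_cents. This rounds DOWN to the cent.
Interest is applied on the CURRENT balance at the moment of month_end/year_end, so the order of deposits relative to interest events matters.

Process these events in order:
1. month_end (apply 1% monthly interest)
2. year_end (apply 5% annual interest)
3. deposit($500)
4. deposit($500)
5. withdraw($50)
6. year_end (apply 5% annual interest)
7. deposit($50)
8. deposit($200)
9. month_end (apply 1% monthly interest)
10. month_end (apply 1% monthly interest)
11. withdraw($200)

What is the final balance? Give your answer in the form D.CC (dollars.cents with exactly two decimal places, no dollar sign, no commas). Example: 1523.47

After 1 (month_end (apply 1% monthly interest)): balance=$0.00 total_interest=$0.00
After 2 (year_end (apply 5% annual interest)): balance=$0.00 total_interest=$0.00
After 3 (deposit($500)): balance=$500.00 total_interest=$0.00
After 4 (deposit($500)): balance=$1000.00 total_interest=$0.00
After 5 (withdraw($50)): balance=$950.00 total_interest=$0.00
After 6 (year_end (apply 5% annual interest)): balance=$997.50 total_interest=$47.50
After 7 (deposit($50)): balance=$1047.50 total_interest=$47.50
After 8 (deposit($200)): balance=$1247.50 total_interest=$47.50
After 9 (month_end (apply 1% monthly interest)): balance=$1259.97 total_interest=$59.97
After 10 (month_end (apply 1% monthly interest)): balance=$1272.56 total_interest=$72.56
After 11 (withdraw($200)): balance=$1072.56 total_interest=$72.56

Answer: 1072.56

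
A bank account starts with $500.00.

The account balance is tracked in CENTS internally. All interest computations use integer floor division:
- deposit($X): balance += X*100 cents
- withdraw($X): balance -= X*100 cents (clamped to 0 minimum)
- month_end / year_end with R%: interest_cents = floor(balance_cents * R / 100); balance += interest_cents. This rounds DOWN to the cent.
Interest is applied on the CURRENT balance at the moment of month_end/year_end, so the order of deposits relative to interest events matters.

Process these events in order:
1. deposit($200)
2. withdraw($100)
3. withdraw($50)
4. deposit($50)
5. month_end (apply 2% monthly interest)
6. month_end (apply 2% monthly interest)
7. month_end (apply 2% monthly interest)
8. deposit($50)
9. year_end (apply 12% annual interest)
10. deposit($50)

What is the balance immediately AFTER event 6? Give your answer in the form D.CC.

After 1 (deposit($200)): balance=$700.00 total_interest=$0.00
After 2 (withdraw($100)): balance=$600.00 total_interest=$0.00
After 3 (withdraw($50)): balance=$550.00 total_interest=$0.00
After 4 (deposit($50)): balance=$600.00 total_interest=$0.00
After 5 (month_end (apply 2% monthly interest)): balance=$612.00 total_interest=$12.00
After 6 (month_end (apply 2% monthly interest)): balance=$624.24 total_interest=$24.24

Answer: 624.24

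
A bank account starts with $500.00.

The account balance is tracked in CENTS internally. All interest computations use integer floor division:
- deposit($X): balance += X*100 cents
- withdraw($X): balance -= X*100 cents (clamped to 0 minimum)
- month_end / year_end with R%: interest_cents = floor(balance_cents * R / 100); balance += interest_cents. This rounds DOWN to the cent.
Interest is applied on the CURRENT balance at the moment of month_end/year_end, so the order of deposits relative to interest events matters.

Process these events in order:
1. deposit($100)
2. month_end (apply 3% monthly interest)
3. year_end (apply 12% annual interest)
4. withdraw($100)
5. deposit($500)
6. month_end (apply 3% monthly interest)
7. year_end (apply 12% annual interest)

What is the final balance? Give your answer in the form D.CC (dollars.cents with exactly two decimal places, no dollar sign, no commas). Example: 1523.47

Answer: 1259.91

Derivation:
After 1 (deposit($100)): balance=$600.00 total_interest=$0.00
After 2 (month_end (apply 3% monthly interest)): balance=$618.00 total_interest=$18.00
After 3 (year_end (apply 12% annual interest)): balance=$692.16 total_interest=$92.16
After 4 (withdraw($100)): balance=$592.16 total_interest=$92.16
After 5 (deposit($500)): balance=$1092.16 total_interest=$92.16
After 6 (month_end (apply 3% monthly interest)): balance=$1124.92 total_interest=$124.92
After 7 (year_end (apply 12% annual interest)): balance=$1259.91 total_interest=$259.91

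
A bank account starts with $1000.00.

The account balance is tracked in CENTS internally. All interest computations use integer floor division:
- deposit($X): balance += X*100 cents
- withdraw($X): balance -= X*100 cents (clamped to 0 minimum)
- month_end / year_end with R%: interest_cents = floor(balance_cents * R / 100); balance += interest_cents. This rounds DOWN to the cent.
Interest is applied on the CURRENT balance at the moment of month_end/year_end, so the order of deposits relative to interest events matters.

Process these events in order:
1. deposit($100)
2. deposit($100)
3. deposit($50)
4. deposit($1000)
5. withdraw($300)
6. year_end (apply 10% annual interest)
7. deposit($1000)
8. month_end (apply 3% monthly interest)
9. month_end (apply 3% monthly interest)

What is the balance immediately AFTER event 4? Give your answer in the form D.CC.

After 1 (deposit($100)): balance=$1100.00 total_interest=$0.00
After 2 (deposit($100)): balance=$1200.00 total_interest=$0.00
After 3 (deposit($50)): balance=$1250.00 total_interest=$0.00
After 4 (deposit($1000)): balance=$2250.00 total_interest=$0.00

Answer: 2250.00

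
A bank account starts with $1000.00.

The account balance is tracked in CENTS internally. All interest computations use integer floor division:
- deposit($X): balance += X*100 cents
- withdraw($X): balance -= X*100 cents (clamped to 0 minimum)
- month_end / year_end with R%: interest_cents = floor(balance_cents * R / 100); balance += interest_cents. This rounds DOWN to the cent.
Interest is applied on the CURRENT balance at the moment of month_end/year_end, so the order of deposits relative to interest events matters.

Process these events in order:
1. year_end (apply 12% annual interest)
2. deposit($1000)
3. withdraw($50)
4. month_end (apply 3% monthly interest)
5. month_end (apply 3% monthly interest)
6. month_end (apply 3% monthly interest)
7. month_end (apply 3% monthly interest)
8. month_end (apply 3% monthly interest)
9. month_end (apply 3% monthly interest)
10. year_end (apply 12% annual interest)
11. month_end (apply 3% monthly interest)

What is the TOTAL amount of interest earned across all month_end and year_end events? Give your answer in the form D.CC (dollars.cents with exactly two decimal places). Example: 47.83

After 1 (year_end (apply 12% annual interest)): balance=$1120.00 total_interest=$120.00
After 2 (deposit($1000)): balance=$2120.00 total_interest=$120.00
After 3 (withdraw($50)): balance=$2070.00 total_interest=$120.00
After 4 (month_end (apply 3% monthly interest)): balance=$2132.10 total_interest=$182.10
After 5 (month_end (apply 3% monthly interest)): balance=$2196.06 total_interest=$246.06
After 6 (month_end (apply 3% monthly interest)): balance=$2261.94 total_interest=$311.94
After 7 (month_end (apply 3% monthly interest)): balance=$2329.79 total_interest=$379.79
After 8 (month_end (apply 3% monthly interest)): balance=$2399.68 total_interest=$449.68
After 9 (month_end (apply 3% monthly interest)): balance=$2471.67 total_interest=$521.67
After 10 (year_end (apply 12% annual interest)): balance=$2768.27 total_interest=$818.27
After 11 (month_end (apply 3% monthly interest)): balance=$2851.31 total_interest=$901.31

Answer: 901.31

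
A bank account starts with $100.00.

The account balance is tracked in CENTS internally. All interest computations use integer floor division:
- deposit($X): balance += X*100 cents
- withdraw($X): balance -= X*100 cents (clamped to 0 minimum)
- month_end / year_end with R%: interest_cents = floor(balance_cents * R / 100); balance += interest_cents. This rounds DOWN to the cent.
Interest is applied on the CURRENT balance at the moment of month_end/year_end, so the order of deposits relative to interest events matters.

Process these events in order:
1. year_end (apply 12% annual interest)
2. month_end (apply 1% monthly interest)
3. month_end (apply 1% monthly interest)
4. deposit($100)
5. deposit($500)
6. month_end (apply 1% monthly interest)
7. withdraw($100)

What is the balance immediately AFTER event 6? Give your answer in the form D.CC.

Answer: 721.39

Derivation:
After 1 (year_end (apply 12% annual interest)): balance=$112.00 total_interest=$12.00
After 2 (month_end (apply 1% monthly interest)): balance=$113.12 total_interest=$13.12
After 3 (month_end (apply 1% monthly interest)): balance=$114.25 total_interest=$14.25
After 4 (deposit($100)): balance=$214.25 total_interest=$14.25
After 5 (deposit($500)): balance=$714.25 total_interest=$14.25
After 6 (month_end (apply 1% monthly interest)): balance=$721.39 total_interest=$21.39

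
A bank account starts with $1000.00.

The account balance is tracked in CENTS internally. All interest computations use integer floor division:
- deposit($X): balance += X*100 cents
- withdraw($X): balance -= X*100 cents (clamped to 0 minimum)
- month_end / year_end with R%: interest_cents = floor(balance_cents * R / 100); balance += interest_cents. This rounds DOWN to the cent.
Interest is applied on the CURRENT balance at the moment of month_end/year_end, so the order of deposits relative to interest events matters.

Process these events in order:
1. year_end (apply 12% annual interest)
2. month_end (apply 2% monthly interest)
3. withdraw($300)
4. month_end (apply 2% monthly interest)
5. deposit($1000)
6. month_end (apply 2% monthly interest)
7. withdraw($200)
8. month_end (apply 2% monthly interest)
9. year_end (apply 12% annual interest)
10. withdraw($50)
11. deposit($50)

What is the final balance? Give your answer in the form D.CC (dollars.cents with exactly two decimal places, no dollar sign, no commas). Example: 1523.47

Answer: 1937.98

Derivation:
After 1 (year_end (apply 12% annual interest)): balance=$1120.00 total_interest=$120.00
After 2 (month_end (apply 2% monthly interest)): balance=$1142.40 total_interest=$142.40
After 3 (withdraw($300)): balance=$842.40 total_interest=$142.40
After 4 (month_end (apply 2% monthly interest)): balance=$859.24 total_interest=$159.24
After 5 (deposit($1000)): balance=$1859.24 total_interest=$159.24
After 6 (month_end (apply 2% monthly interest)): balance=$1896.42 total_interest=$196.42
After 7 (withdraw($200)): balance=$1696.42 total_interest=$196.42
After 8 (month_end (apply 2% monthly interest)): balance=$1730.34 total_interest=$230.34
After 9 (year_end (apply 12% annual interest)): balance=$1937.98 total_interest=$437.98
After 10 (withdraw($50)): balance=$1887.98 total_interest=$437.98
After 11 (deposit($50)): balance=$1937.98 total_interest=$437.98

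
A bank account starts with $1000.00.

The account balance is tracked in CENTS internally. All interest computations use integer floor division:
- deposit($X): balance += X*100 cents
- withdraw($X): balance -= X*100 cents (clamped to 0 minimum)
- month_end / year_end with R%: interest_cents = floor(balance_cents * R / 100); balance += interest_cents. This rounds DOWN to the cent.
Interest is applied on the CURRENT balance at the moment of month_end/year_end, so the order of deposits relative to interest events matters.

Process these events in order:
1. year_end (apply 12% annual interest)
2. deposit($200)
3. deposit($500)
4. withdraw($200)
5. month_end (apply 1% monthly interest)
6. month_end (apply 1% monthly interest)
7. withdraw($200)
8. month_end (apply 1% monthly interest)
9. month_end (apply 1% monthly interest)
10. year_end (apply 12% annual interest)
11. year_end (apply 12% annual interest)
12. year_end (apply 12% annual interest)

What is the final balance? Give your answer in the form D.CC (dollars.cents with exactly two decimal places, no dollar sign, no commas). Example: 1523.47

After 1 (year_end (apply 12% annual interest)): balance=$1120.00 total_interest=$120.00
After 2 (deposit($200)): balance=$1320.00 total_interest=$120.00
After 3 (deposit($500)): balance=$1820.00 total_interest=$120.00
After 4 (withdraw($200)): balance=$1620.00 total_interest=$120.00
After 5 (month_end (apply 1% monthly interest)): balance=$1636.20 total_interest=$136.20
After 6 (month_end (apply 1% monthly interest)): balance=$1652.56 total_interest=$152.56
After 7 (withdraw($200)): balance=$1452.56 total_interest=$152.56
After 8 (month_end (apply 1% monthly interest)): balance=$1467.08 total_interest=$167.08
After 9 (month_end (apply 1% monthly interest)): balance=$1481.75 total_interest=$181.75
After 10 (year_end (apply 12% annual interest)): balance=$1659.56 total_interest=$359.56
After 11 (year_end (apply 12% annual interest)): balance=$1858.70 total_interest=$558.70
After 12 (year_end (apply 12% annual interest)): balance=$2081.74 total_interest=$781.74

Answer: 2081.74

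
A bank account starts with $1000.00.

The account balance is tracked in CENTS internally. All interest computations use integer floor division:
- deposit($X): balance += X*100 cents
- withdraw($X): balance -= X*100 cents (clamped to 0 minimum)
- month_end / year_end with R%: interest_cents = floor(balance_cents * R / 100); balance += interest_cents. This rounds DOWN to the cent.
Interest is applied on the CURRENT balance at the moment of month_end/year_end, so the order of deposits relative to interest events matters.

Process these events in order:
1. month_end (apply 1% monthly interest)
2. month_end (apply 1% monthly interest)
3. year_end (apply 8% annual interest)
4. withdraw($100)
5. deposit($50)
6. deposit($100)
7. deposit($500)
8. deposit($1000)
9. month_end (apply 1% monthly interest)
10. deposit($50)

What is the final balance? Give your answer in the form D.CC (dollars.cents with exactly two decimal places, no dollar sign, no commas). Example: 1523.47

Answer: 2728.21

Derivation:
After 1 (month_end (apply 1% monthly interest)): balance=$1010.00 total_interest=$10.00
After 2 (month_end (apply 1% monthly interest)): balance=$1020.10 total_interest=$20.10
After 3 (year_end (apply 8% annual interest)): balance=$1101.70 total_interest=$101.70
After 4 (withdraw($100)): balance=$1001.70 total_interest=$101.70
After 5 (deposit($50)): balance=$1051.70 total_interest=$101.70
After 6 (deposit($100)): balance=$1151.70 total_interest=$101.70
After 7 (deposit($500)): balance=$1651.70 total_interest=$101.70
After 8 (deposit($1000)): balance=$2651.70 total_interest=$101.70
After 9 (month_end (apply 1% monthly interest)): balance=$2678.21 total_interest=$128.21
After 10 (deposit($50)): balance=$2728.21 total_interest=$128.21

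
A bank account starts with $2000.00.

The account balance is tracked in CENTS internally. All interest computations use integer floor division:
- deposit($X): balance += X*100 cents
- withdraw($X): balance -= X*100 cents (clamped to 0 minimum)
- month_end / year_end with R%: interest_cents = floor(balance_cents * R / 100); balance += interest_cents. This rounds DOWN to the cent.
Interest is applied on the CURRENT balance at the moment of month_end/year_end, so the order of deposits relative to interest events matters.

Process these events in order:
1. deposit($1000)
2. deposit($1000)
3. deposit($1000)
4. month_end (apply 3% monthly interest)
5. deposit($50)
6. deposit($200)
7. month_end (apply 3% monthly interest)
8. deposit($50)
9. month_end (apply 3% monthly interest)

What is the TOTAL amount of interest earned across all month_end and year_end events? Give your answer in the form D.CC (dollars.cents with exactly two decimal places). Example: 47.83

Answer: 480.36

Derivation:
After 1 (deposit($1000)): balance=$3000.00 total_interest=$0.00
After 2 (deposit($1000)): balance=$4000.00 total_interest=$0.00
After 3 (deposit($1000)): balance=$5000.00 total_interest=$0.00
After 4 (month_end (apply 3% monthly interest)): balance=$5150.00 total_interest=$150.00
After 5 (deposit($50)): balance=$5200.00 total_interest=$150.00
After 6 (deposit($200)): balance=$5400.00 total_interest=$150.00
After 7 (month_end (apply 3% monthly interest)): balance=$5562.00 total_interest=$312.00
After 8 (deposit($50)): balance=$5612.00 total_interest=$312.00
After 9 (month_end (apply 3% monthly interest)): balance=$5780.36 total_interest=$480.36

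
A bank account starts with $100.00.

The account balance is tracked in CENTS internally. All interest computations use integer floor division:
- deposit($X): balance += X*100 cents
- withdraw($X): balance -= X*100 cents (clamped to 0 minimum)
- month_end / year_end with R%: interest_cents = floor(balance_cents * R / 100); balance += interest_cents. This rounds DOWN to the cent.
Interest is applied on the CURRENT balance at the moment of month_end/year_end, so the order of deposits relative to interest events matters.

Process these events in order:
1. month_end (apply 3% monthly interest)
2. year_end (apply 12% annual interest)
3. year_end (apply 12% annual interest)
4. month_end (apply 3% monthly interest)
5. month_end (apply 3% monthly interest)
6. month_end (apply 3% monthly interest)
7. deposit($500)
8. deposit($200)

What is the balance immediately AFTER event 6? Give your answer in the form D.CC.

Answer: 141.17

Derivation:
After 1 (month_end (apply 3% monthly interest)): balance=$103.00 total_interest=$3.00
After 2 (year_end (apply 12% annual interest)): balance=$115.36 total_interest=$15.36
After 3 (year_end (apply 12% annual interest)): balance=$129.20 total_interest=$29.20
After 4 (month_end (apply 3% monthly interest)): balance=$133.07 total_interest=$33.07
After 5 (month_end (apply 3% monthly interest)): balance=$137.06 total_interest=$37.06
After 6 (month_end (apply 3% monthly interest)): balance=$141.17 total_interest=$41.17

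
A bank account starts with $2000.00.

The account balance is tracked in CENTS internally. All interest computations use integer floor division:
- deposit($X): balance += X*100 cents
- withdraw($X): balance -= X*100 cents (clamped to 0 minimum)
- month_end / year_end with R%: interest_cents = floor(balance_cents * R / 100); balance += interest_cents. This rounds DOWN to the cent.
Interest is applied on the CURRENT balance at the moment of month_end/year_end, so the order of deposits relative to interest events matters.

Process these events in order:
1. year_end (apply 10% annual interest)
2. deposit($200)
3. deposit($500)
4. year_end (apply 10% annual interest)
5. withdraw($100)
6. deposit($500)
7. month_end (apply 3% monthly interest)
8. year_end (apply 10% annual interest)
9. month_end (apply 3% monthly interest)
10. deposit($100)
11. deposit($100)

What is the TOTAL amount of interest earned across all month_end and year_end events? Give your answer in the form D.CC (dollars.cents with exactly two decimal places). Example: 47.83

After 1 (year_end (apply 10% annual interest)): balance=$2200.00 total_interest=$200.00
After 2 (deposit($200)): balance=$2400.00 total_interest=$200.00
After 3 (deposit($500)): balance=$2900.00 total_interest=$200.00
After 4 (year_end (apply 10% annual interest)): balance=$3190.00 total_interest=$490.00
After 5 (withdraw($100)): balance=$3090.00 total_interest=$490.00
After 6 (deposit($500)): balance=$3590.00 total_interest=$490.00
After 7 (month_end (apply 3% monthly interest)): balance=$3697.70 total_interest=$597.70
After 8 (year_end (apply 10% annual interest)): balance=$4067.47 total_interest=$967.47
After 9 (month_end (apply 3% monthly interest)): balance=$4189.49 total_interest=$1089.49
After 10 (deposit($100)): balance=$4289.49 total_interest=$1089.49
After 11 (deposit($100)): balance=$4389.49 total_interest=$1089.49

Answer: 1089.49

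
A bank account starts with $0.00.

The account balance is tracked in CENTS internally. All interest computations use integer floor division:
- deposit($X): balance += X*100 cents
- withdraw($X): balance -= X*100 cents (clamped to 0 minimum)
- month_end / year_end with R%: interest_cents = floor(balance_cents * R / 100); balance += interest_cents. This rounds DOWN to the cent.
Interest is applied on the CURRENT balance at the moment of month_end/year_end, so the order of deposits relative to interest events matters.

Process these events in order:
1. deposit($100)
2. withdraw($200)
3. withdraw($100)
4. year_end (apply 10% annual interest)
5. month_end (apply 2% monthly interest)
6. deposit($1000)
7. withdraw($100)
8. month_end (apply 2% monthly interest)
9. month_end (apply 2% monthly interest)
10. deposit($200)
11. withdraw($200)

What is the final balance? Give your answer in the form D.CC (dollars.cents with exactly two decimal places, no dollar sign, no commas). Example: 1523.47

Answer: 936.36

Derivation:
After 1 (deposit($100)): balance=$100.00 total_interest=$0.00
After 2 (withdraw($200)): balance=$0.00 total_interest=$0.00
After 3 (withdraw($100)): balance=$0.00 total_interest=$0.00
After 4 (year_end (apply 10% annual interest)): balance=$0.00 total_interest=$0.00
After 5 (month_end (apply 2% monthly interest)): balance=$0.00 total_interest=$0.00
After 6 (deposit($1000)): balance=$1000.00 total_interest=$0.00
After 7 (withdraw($100)): balance=$900.00 total_interest=$0.00
After 8 (month_end (apply 2% monthly interest)): balance=$918.00 total_interest=$18.00
After 9 (month_end (apply 2% monthly interest)): balance=$936.36 total_interest=$36.36
After 10 (deposit($200)): balance=$1136.36 total_interest=$36.36
After 11 (withdraw($200)): balance=$936.36 total_interest=$36.36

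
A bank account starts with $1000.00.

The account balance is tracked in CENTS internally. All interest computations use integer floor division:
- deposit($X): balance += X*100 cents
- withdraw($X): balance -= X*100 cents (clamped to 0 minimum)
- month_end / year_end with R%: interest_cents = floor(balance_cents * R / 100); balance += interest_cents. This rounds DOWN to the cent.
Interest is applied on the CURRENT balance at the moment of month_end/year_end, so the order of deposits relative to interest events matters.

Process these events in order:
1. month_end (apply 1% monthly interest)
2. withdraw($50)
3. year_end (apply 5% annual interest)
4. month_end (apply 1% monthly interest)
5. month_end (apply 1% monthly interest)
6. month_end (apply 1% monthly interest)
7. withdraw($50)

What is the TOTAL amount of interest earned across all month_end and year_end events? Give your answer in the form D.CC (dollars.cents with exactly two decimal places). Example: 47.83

Answer: 88.54

Derivation:
After 1 (month_end (apply 1% monthly interest)): balance=$1010.00 total_interest=$10.00
After 2 (withdraw($50)): balance=$960.00 total_interest=$10.00
After 3 (year_end (apply 5% annual interest)): balance=$1008.00 total_interest=$58.00
After 4 (month_end (apply 1% monthly interest)): balance=$1018.08 total_interest=$68.08
After 5 (month_end (apply 1% monthly interest)): balance=$1028.26 total_interest=$78.26
After 6 (month_end (apply 1% monthly interest)): balance=$1038.54 total_interest=$88.54
After 7 (withdraw($50)): balance=$988.54 total_interest=$88.54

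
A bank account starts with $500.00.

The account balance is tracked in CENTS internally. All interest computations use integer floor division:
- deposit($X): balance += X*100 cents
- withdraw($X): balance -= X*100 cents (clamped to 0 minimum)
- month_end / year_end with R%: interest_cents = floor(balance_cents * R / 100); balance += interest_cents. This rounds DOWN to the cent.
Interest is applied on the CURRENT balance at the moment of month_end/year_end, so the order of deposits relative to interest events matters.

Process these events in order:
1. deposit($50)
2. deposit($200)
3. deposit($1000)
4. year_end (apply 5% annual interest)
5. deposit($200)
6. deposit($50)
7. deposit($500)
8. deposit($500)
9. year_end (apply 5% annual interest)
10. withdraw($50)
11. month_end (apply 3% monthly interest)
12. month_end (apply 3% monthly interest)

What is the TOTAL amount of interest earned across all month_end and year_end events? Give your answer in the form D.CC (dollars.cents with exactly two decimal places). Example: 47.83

After 1 (deposit($50)): balance=$550.00 total_interest=$0.00
After 2 (deposit($200)): balance=$750.00 total_interest=$0.00
After 3 (deposit($1000)): balance=$1750.00 total_interest=$0.00
After 4 (year_end (apply 5% annual interest)): balance=$1837.50 total_interest=$87.50
After 5 (deposit($200)): balance=$2037.50 total_interest=$87.50
After 6 (deposit($50)): balance=$2087.50 total_interest=$87.50
After 7 (deposit($500)): balance=$2587.50 total_interest=$87.50
After 8 (deposit($500)): balance=$3087.50 total_interest=$87.50
After 9 (year_end (apply 5% annual interest)): balance=$3241.87 total_interest=$241.87
After 10 (withdraw($50)): balance=$3191.87 total_interest=$241.87
After 11 (month_end (apply 3% monthly interest)): balance=$3287.62 total_interest=$337.62
After 12 (month_end (apply 3% monthly interest)): balance=$3386.24 total_interest=$436.24

Answer: 436.24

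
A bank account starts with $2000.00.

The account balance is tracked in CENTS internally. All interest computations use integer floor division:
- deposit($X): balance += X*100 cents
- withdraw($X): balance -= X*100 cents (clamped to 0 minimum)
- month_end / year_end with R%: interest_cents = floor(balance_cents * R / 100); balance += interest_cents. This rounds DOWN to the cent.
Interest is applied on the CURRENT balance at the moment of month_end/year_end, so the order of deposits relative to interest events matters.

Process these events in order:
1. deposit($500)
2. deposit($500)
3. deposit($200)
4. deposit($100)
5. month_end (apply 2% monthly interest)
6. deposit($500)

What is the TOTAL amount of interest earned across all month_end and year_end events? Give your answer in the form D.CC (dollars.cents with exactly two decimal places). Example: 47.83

After 1 (deposit($500)): balance=$2500.00 total_interest=$0.00
After 2 (deposit($500)): balance=$3000.00 total_interest=$0.00
After 3 (deposit($200)): balance=$3200.00 total_interest=$0.00
After 4 (deposit($100)): balance=$3300.00 total_interest=$0.00
After 5 (month_end (apply 2% monthly interest)): balance=$3366.00 total_interest=$66.00
After 6 (deposit($500)): balance=$3866.00 total_interest=$66.00

Answer: 66.00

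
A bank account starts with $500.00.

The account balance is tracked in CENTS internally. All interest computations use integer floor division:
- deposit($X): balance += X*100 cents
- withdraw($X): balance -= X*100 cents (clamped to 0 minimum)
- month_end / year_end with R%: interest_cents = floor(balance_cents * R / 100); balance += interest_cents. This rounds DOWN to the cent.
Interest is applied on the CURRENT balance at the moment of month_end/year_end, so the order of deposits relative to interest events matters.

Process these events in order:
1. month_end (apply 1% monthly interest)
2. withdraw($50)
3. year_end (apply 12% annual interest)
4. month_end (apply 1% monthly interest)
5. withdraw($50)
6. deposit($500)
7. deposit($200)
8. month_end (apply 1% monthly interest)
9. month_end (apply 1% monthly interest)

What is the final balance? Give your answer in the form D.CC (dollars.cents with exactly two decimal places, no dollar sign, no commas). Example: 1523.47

Answer: 1188.09

Derivation:
After 1 (month_end (apply 1% monthly interest)): balance=$505.00 total_interest=$5.00
After 2 (withdraw($50)): balance=$455.00 total_interest=$5.00
After 3 (year_end (apply 12% annual interest)): balance=$509.60 total_interest=$59.60
After 4 (month_end (apply 1% monthly interest)): balance=$514.69 total_interest=$64.69
After 5 (withdraw($50)): balance=$464.69 total_interest=$64.69
After 6 (deposit($500)): balance=$964.69 total_interest=$64.69
After 7 (deposit($200)): balance=$1164.69 total_interest=$64.69
After 8 (month_end (apply 1% monthly interest)): balance=$1176.33 total_interest=$76.33
After 9 (month_end (apply 1% monthly interest)): balance=$1188.09 total_interest=$88.09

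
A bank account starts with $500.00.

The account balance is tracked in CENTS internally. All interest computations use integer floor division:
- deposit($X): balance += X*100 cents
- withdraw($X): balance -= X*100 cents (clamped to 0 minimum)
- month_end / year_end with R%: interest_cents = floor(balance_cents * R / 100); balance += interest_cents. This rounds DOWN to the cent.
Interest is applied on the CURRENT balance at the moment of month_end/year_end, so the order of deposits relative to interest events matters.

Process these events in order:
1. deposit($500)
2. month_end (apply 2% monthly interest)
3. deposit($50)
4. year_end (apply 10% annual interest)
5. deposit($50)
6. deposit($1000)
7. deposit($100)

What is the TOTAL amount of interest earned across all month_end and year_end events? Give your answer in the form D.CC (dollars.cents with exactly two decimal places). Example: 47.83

After 1 (deposit($500)): balance=$1000.00 total_interest=$0.00
After 2 (month_end (apply 2% monthly interest)): balance=$1020.00 total_interest=$20.00
After 3 (deposit($50)): balance=$1070.00 total_interest=$20.00
After 4 (year_end (apply 10% annual interest)): balance=$1177.00 total_interest=$127.00
After 5 (deposit($50)): balance=$1227.00 total_interest=$127.00
After 6 (deposit($1000)): balance=$2227.00 total_interest=$127.00
After 7 (deposit($100)): balance=$2327.00 total_interest=$127.00

Answer: 127.00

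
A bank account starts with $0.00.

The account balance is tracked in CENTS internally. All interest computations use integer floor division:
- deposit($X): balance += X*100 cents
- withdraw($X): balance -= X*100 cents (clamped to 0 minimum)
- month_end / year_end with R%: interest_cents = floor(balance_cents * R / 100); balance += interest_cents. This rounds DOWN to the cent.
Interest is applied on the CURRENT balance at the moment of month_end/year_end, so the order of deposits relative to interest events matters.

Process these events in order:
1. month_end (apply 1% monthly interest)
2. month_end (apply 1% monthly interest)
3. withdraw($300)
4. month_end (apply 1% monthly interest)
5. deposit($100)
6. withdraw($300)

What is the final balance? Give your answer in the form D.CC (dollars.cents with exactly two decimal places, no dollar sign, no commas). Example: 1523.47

After 1 (month_end (apply 1% monthly interest)): balance=$0.00 total_interest=$0.00
After 2 (month_end (apply 1% monthly interest)): balance=$0.00 total_interest=$0.00
After 3 (withdraw($300)): balance=$0.00 total_interest=$0.00
After 4 (month_end (apply 1% monthly interest)): balance=$0.00 total_interest=$0.00
After 5 (deposit($100)): balance=$100.00 total_interest=$0.00
After 6 (withdraw($300)): balance=$0.00 total_interest=$0.00

Answer: 0.00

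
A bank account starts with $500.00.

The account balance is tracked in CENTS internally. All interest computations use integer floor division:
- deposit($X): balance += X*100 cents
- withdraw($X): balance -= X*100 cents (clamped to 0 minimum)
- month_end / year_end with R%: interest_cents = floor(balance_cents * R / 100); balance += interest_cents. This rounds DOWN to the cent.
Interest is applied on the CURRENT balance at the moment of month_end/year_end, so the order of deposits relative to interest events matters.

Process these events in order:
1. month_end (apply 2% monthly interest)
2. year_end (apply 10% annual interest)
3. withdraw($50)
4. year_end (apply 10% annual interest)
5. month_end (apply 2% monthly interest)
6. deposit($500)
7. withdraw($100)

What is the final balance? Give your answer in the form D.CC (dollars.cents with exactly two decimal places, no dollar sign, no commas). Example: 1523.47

Answer: 973.34

Derivation:
After 1 (month_end (apply 2% monthly interest)): balance=$510.00 total_interest=$10.00
After 2 (year_end (apply 10% annual interest)): balance=$561.00 total_interest=$61.00
After 3 (withdraw($50)): balance=$511.00 total_interest=$61.00
After 4 (year_end (apply 10% annual interest)): balance=$562.10 total_interest=$112.10
After 5 (month_end (apply 2% monthly interest)): balance=$573.34 total_interest=$123.34
After 6 (deposit($500)): balance=$1073.34 total_interest=$123.34
After 7 (withdraw($100)): balance=$973.34 total_interest=$123.34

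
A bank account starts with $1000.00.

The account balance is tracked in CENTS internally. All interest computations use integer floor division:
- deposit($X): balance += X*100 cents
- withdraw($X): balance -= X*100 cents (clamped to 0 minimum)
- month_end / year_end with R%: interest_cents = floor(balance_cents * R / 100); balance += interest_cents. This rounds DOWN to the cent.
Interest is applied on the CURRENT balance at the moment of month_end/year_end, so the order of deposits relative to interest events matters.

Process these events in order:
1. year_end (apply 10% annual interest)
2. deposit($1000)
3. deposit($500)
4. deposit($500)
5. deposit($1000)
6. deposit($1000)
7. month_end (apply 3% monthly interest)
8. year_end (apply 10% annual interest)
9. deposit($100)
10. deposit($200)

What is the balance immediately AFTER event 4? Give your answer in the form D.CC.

After 1 (year_end (apply 10% annual interest)): balance=$1100.00 total_interest=$100.00
After 2 (deposit($1000)): balance=$2100.00 total_interest=$100.00
After 3 (deposit($500)): balance=$2600.00 total_interest=$100.00
After 4 (deposit($500)): balance=$3100.00 total_interest=$100.00

Answer: 3100.00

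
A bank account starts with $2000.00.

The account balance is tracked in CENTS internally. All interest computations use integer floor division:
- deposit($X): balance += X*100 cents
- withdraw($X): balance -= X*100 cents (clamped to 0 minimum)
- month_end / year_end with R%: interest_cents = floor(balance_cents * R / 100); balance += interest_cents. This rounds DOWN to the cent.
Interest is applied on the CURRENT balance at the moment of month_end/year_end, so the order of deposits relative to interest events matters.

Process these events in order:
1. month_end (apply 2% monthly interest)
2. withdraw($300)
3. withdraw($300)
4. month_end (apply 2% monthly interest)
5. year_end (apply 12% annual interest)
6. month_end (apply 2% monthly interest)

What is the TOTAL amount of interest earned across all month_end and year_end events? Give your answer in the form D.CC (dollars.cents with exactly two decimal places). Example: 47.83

Answer: 277.95

Derivation:
After 1 (month_end (apply 2% monthly interest)): balance=$2040.00 total_interest=$40.00
After 2 (withdraw($300)): balance=$1740.00 total_interest=$40.00
After 3 (withdraw($300)): balance=$1440.00 total_interest=$40.00
After 4 (month_end (apply 2% monthly interest)): balance=$1468.80 total_interest=$68.80
After 5 (year_end (apply 12% annual interest)): balance=$1645.05 total_interest=$245.05
After 6 (month_end (apply 2% monthly interest)): balance=$1677.95 total_interest=$277.95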